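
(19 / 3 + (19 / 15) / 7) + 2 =298 / 35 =8.51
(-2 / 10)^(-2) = 25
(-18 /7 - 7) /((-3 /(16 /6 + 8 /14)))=4556 /441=10.33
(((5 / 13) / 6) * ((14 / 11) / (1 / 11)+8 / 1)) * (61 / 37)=3355 / 1443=2.33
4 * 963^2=3709476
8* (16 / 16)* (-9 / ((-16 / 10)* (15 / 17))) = 51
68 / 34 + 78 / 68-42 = -38.85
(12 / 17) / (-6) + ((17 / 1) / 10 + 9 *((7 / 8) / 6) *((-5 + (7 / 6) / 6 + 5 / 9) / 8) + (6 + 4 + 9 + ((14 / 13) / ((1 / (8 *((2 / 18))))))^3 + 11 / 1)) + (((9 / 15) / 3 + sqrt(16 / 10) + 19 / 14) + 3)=2 *sqrt(10) / 5 + 17720806622093 / 487915384320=37.58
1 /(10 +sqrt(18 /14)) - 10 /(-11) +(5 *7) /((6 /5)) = 30.17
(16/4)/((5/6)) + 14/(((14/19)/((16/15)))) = 376/15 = 25.07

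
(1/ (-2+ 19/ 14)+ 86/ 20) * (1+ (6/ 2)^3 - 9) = 4693/ 90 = 52.14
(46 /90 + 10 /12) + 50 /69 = 4283 /2070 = 2.07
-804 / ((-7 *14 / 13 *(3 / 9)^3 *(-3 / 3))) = -2879.63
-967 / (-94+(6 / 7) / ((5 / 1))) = 33845 / 3284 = 10.31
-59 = -59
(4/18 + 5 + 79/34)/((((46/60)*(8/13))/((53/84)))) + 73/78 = 112999013/10247328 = 11.03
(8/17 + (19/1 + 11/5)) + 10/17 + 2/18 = 17113/765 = 22.37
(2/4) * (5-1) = 2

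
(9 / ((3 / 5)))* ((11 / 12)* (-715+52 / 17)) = -665665 / 68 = -9789.19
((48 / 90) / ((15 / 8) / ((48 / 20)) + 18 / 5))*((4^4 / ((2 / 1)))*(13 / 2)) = 212992 / 2103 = 101.28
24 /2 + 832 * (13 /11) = 10948 /11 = 995.27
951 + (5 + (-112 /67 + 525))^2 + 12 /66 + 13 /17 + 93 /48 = 3761842765037 /13431088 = 280084.74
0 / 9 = 0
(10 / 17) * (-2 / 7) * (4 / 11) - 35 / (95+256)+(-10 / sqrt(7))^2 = 14.12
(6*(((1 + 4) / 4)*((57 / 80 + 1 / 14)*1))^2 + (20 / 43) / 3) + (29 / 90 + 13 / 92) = 28493759611 / 4466165760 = 6.38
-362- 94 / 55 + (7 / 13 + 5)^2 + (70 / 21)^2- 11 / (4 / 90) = -95270233 / 167310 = -569.42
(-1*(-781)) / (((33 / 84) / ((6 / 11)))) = 11928 / 11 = 1084.36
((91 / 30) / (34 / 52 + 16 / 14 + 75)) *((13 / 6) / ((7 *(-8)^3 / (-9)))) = 15379 / 71562240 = 0.00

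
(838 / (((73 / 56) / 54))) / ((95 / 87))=220467744 / 6935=31790.59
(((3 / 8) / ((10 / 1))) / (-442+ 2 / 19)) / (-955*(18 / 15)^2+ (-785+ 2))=19 / 483206592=0.00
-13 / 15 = -0.87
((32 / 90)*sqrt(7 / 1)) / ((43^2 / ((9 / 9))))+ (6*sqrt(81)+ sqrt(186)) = 16*sqrt(7) / 83205+ sqrt(186)+ 54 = 67.64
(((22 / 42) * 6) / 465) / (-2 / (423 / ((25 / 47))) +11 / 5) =145794 / 47401697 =0.00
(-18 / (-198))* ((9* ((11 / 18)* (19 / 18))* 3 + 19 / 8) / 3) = 475 / 792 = 0.60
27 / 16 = 1.69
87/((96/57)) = 1653/32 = 51.66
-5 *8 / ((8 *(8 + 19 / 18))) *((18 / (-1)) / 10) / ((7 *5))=162 / 5705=0.03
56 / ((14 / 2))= 8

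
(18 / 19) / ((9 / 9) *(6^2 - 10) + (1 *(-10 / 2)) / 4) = 8 / 209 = 0.04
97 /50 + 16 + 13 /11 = 10517 /550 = 19.12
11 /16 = 0.69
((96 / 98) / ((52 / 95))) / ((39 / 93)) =35340 / 8281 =4.27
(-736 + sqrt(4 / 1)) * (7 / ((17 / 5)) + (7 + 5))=-175426 / 17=-10319.18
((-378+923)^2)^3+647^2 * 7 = 26204689234820888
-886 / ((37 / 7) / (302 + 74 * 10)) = -6462484 / 37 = -174661.73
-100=-100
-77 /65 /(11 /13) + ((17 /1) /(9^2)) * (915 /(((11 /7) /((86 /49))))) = 2214997 /10395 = 213.08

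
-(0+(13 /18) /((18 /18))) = -13 /18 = -0.72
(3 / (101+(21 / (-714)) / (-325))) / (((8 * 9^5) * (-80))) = -1105 / 1405902837312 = -0.00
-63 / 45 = -7 / 5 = -1.40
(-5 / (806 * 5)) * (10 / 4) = -5 / 1612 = -0.00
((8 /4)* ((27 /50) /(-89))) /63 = -3 /15575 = -0.00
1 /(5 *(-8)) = -1 /40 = -0.02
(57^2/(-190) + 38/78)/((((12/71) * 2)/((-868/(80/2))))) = 99821953/93600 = 1066.47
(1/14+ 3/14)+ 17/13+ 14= 1419/91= 15.59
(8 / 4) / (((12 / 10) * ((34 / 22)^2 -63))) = -605 / 22002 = -0.03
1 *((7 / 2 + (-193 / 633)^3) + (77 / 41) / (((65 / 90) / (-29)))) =-19450648888771 / 270376122042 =-71.94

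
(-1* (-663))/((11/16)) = 10608/11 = 964.36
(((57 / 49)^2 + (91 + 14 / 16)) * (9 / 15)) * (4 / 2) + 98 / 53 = 289431553 / 2545060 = 113.72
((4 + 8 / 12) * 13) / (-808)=-91 / 1212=-0.08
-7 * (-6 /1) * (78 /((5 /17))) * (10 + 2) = 668304 /5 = 133660.80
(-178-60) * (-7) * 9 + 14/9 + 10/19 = 2564330/171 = 14996.08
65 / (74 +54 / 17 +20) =1105 / 1652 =0.67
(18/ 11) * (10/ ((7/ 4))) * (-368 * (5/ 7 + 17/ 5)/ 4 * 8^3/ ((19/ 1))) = -976748544/ 10241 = -95376.29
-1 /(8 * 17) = -1 /136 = -0.01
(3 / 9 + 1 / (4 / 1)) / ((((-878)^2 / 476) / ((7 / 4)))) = 5831 / 9250608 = 0.00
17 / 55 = 0.31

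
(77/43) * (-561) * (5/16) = -215985/688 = -313.93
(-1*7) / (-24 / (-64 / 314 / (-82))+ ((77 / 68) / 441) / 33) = 89964 / 124092485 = 0.00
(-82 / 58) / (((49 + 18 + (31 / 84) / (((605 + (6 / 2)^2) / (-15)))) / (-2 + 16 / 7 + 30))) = -21347552 / 33399561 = -0.64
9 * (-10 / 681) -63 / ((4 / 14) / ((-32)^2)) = -51254814 / 227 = -225792.13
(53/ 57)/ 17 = 53/ 969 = 0.05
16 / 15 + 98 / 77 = 2.34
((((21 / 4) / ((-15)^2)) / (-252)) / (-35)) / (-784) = -1 / 296352000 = -0.00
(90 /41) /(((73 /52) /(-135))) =-631800 /2993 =-211.09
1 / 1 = 1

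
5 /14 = 0.36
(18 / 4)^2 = 81 / 4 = 20.25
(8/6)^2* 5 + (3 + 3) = 14.89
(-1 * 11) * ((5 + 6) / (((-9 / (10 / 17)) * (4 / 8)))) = 2420 / 153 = 15.82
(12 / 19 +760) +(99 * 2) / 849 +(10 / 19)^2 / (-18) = 699575920 / 919467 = 760.85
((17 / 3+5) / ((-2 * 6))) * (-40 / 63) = 320 / 567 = 0.56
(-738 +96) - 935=-1577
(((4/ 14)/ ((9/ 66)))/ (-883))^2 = 1936/ 343842849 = 0.00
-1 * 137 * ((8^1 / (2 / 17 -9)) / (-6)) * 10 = -93160 / 453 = -205.65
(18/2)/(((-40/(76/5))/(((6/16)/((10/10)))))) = -513/400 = -1.28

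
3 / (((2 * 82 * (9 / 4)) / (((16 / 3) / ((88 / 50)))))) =100 / 4059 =0.02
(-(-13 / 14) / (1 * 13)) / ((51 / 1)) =1 / 714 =0.00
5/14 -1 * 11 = -149/14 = -10.64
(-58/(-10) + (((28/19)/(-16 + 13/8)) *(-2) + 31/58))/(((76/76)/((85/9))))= 4696267/76038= 61.76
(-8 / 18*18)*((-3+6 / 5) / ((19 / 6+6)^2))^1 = 2592 / 15125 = 0.17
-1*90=-90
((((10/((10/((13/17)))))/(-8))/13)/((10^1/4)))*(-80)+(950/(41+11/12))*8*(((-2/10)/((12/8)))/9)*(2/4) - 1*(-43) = 3223985/76959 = 41.89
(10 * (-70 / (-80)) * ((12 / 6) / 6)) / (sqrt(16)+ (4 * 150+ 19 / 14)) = 49 / 10170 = 0.00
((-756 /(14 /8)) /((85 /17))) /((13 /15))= -1296 /13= -99.69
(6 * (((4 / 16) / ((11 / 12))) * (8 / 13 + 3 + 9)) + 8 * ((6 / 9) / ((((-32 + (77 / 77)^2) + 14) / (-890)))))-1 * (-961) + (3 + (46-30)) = 9334012 / 7293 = 1279.86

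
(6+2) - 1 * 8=0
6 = 6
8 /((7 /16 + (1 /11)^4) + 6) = 1874048 /1508039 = 1.24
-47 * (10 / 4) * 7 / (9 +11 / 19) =-4465 / 52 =-85.87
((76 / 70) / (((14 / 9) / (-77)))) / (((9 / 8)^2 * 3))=-13376 / 945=-14.15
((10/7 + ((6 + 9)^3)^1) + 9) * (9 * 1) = 213282/7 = 30468.86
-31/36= -0.86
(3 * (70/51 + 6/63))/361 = 524/42959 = 0.01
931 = 931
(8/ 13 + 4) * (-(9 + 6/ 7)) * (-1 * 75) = 3412.09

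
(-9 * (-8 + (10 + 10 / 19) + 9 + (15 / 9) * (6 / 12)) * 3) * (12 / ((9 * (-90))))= 1409 / 285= 4.94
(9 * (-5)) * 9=-405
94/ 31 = 3.03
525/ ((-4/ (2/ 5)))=-105/ 2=-52.50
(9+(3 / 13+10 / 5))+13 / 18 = 2797 / 234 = 11.95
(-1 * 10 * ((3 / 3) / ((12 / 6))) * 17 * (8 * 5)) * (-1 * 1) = 3400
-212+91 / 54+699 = 26389 / 54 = 488.69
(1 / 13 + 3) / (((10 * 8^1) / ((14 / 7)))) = 1 / 13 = 0.08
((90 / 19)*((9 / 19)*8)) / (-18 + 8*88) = 3240 / 123823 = 0.03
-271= -271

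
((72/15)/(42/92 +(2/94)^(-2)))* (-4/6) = -736/508175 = -0.00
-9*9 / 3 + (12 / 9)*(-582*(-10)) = 7733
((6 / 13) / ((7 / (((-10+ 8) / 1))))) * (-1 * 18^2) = 3888 / 91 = 42.73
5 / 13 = 0.38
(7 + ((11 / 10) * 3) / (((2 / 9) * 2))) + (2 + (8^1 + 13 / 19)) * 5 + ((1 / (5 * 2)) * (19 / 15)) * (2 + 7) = 262147 / 3800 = 68.99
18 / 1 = 18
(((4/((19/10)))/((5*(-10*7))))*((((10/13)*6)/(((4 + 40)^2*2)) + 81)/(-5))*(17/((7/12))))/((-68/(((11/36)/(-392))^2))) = -48539/1912932403200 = -0.00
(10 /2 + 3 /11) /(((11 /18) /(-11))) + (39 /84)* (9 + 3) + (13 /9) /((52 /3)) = -89.25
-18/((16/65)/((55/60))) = -67.03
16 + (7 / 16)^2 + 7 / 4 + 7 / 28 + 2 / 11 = 18.37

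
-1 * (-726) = 726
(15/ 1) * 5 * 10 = 750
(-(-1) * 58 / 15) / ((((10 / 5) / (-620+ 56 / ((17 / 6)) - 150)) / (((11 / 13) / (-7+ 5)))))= 2034263 / 3315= 613.65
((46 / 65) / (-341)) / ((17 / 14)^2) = -9016 / 6405685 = -0.00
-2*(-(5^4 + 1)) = 1252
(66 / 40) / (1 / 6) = 99 / 10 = 9.90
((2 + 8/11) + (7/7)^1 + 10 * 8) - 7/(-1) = 998/11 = 90.73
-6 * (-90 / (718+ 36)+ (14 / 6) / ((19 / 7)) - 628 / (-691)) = -48975040 / 4949633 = -9.89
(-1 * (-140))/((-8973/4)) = -560/8973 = -0.06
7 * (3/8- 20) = -1099/8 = -137.38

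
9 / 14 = 0.64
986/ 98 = 493/ 49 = 10.06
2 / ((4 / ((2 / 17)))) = 1 / 17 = 0.06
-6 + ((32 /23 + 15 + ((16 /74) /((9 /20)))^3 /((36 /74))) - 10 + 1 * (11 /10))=3551869087 /2065862070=1.72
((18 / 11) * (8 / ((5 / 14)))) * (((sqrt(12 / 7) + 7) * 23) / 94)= 6624 * sqrt(21) / 2585 + 162288 / 2585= 74.52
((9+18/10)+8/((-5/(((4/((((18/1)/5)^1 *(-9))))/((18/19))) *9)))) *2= 10268/405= 25.35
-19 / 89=-0.21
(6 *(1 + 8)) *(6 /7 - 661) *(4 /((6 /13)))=-2162628 /7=-308946.86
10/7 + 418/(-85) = -2076/595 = -3.49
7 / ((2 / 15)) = 105 / 2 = 52.50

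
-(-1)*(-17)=-17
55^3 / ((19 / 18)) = 2994750 / 19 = 157618.42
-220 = -220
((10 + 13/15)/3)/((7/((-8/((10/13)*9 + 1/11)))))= -186472/315945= -0.59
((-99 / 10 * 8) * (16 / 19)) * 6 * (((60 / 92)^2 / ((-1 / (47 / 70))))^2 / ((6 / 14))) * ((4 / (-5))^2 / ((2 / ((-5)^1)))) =4534776576 / 37218853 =121.84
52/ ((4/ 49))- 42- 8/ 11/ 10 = 32721/ 55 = 594.93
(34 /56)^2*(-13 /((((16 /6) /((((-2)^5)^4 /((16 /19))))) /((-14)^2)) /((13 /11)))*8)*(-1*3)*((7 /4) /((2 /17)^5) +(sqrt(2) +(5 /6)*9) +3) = 136836071424*sqrt(2) /11 +10626542849430144 /11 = 966066942259833.97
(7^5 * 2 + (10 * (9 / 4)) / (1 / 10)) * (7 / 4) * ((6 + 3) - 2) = 1658111 / 4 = 414527.75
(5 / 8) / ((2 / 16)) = 5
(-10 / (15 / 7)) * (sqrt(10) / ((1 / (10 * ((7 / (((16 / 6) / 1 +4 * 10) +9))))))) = -196 * sqrt(10) / 31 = -19.99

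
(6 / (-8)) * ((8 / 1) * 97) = -582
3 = 3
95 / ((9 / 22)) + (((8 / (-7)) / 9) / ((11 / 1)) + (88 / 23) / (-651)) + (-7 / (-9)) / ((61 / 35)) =2337418049 / 10046883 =232.65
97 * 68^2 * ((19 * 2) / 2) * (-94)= -801071008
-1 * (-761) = 761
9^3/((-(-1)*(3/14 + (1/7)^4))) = 3500658/1031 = 3395.40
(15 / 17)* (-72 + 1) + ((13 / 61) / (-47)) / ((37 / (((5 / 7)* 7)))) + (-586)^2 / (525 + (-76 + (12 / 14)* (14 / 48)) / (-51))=38065105985064 / 64561482743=589.59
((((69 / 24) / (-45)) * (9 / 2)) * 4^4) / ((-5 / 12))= 4416 / 25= 176.64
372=372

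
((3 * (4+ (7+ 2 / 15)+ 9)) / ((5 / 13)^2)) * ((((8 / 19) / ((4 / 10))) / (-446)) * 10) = -204152 / 21185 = -9.64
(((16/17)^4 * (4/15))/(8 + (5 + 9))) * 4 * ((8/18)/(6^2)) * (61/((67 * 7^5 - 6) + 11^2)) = 3997696/157139010661545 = 0.00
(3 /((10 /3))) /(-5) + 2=91 /50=1.82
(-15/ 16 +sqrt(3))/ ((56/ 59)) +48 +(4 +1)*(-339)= -1476597/ 896 +59*sqrt(3)/ 56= -1646.16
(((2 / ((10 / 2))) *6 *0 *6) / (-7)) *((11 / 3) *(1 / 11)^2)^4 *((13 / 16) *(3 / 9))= 0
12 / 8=3 / 2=1.50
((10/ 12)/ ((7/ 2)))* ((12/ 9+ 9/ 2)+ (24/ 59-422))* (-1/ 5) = 147179/ 7434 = 19.80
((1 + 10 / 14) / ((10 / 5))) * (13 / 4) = 39 / 14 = 2.79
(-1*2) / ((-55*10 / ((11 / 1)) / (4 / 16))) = 1 / 100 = 0.01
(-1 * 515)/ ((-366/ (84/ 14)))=515/ 61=8.44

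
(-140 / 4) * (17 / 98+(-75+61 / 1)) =6775 / 14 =483.93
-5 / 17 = -0.29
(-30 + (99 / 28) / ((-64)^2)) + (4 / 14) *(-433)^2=6140199011 / 114688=53538.29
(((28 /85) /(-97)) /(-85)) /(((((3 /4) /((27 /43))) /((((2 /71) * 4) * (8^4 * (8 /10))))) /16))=2113929216 /10698093625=0.20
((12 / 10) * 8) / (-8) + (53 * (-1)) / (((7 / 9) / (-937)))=2234703 / 35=63848.66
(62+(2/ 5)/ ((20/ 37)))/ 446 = 3137/ 22300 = 0.14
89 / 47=1.89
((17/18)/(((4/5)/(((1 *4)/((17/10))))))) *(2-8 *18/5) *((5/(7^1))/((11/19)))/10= -6365/693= -9.18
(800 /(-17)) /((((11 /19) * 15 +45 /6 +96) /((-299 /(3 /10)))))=90896000 /217413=418.08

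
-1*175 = -175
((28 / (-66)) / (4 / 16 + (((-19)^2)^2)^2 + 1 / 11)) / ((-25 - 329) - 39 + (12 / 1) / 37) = 2072 / 32571552740448753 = 0.00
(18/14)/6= 3/14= 0.21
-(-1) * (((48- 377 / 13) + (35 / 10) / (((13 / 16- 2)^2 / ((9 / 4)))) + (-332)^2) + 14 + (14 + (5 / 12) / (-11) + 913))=5298404275 / 47652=111189.55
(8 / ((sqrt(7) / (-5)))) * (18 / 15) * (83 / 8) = -498 * sqrt(7) / 7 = -188.23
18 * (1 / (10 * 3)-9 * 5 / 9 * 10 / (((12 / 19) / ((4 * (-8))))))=228003 / 5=45600.60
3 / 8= 0.38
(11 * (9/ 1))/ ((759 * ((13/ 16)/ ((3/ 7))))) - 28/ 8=-14363/ 4186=-3.43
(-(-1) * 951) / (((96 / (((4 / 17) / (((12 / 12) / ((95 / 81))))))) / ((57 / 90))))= 114437 / 66096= 1.73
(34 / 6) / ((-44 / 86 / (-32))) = 11696 / 33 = 354.42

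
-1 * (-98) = 98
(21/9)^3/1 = 343/27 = 12.70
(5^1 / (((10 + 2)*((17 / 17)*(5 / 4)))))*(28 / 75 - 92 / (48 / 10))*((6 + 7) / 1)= -36647 / 450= -81.44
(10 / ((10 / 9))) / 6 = 3 / 2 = 1.50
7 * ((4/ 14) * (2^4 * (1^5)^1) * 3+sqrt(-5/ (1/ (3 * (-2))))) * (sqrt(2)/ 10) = sqrt(2) * (7 * sqrt(30)+96)/ 10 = 19.00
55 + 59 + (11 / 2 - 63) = 113 / 2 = 56.50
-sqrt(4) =-2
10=10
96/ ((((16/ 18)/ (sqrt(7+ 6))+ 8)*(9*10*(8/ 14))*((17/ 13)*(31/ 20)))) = 31941/ 277202- 273*sqrt(13)/ 277202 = 0.11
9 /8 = 1.12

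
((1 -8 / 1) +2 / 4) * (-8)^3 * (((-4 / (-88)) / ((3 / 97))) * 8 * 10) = 12912640 / 33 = 391292.12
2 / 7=0.29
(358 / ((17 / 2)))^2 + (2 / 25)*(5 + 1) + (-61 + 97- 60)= 12646468 / 7225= 1750.38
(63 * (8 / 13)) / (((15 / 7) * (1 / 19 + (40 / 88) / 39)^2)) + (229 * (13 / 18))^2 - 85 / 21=6174297050561 / 194605740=31727.21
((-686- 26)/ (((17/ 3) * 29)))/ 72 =-89/ 1479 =-0.06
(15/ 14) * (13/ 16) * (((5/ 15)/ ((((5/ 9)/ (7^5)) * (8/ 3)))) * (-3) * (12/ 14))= -1083537/ 128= -8465.13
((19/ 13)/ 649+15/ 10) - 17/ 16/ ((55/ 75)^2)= -0.47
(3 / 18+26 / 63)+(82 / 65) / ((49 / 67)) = 132107 / 57330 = 2.30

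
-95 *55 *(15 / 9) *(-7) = 182875 / 3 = 60958.33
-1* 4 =-4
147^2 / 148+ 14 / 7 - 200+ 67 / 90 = -341317 / 6660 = -51.25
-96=-96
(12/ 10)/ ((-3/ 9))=-18/ 5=-3.60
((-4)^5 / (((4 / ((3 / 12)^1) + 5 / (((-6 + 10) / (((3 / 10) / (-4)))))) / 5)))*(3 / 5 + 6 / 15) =-163840 / 509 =-321.89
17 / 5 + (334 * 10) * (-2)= -33383 / 5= -6676.60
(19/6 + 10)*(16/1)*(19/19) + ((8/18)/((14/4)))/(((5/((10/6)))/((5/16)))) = 79637/378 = 210.68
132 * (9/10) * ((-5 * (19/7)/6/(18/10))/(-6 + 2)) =1045/28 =37.32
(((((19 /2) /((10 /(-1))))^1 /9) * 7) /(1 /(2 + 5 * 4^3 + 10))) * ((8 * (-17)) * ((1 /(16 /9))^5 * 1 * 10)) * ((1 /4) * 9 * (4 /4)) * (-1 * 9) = -99731812383 /262144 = -380446.67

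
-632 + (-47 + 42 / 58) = -19670 / 29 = -678.28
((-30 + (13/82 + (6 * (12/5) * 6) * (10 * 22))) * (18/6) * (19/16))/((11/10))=61463.35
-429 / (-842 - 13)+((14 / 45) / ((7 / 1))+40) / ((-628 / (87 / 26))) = 223667 / 775580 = 0.29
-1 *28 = -28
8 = 8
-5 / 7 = -0.71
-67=-67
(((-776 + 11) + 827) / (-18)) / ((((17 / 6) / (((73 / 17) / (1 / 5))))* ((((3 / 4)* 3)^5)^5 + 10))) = -25479114891848581120 / 622417565090388386789355963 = -0.00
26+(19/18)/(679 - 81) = 26.00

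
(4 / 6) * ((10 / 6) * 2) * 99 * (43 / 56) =2365 / 14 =168.93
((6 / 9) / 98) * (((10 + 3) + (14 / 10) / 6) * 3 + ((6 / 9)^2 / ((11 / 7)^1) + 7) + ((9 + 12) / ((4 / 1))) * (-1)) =82631 / 291060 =0.28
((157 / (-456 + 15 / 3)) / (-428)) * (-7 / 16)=-1099 / 3088448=-0.00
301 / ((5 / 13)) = 3913 / 5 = 782.60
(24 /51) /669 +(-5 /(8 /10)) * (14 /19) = -1989971 /432174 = -4.60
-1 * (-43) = 43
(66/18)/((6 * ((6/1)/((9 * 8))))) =7.33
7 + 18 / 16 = 65 / 8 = 8.12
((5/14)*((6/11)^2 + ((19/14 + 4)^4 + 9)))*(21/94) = 58076004375/873887168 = 66.46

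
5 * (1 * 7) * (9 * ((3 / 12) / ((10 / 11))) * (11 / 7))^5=1531578985264449 / 49172480000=31147.08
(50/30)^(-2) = 9/25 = 0.36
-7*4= -28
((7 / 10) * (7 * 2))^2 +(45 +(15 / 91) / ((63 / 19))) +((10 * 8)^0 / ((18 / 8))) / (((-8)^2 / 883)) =337608703 / 2293200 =147.22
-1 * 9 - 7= -16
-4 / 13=-0.31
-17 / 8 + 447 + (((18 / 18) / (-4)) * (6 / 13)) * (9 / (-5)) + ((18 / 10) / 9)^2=1157319 / 2600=445.12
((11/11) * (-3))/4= -3/4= -0.75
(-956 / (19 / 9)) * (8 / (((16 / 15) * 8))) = -32265 / 76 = -424.54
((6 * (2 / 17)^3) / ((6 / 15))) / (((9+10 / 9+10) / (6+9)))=16200 / 889253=0.02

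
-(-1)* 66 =66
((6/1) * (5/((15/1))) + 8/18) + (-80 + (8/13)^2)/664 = 293456/126243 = 2.32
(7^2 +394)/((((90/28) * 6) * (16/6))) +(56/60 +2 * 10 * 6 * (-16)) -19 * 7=-735643/360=-2043.45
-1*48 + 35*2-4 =18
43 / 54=0.80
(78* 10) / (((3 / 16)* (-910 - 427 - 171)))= -80 / 29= -2.76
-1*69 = -69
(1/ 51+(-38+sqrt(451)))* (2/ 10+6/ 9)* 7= -176267/ 765+91* sqrt(451)/ 15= -101.58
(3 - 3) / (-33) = 0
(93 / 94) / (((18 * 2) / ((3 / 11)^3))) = 279 / 500456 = 0.00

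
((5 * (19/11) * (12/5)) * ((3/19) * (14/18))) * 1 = 2.55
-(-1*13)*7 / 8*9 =819 / 8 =102.38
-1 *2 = -2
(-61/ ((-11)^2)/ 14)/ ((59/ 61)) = -0.04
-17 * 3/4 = -12.75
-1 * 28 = -28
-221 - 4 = -225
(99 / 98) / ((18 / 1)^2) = 0.00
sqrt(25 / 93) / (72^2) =5 * sqrt(93) / 482112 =0.00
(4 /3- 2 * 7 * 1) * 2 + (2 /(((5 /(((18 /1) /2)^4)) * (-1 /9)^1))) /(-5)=352394 /75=4698.59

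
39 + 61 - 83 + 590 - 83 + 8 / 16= 1049 / 2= 524.50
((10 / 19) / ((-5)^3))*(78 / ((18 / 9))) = -78 / 475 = -0.16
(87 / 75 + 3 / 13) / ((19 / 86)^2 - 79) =-3342992 / 189774975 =-0.02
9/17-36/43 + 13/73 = -0.13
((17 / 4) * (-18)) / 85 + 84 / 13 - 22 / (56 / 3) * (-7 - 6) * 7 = 29331 / 260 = 112.81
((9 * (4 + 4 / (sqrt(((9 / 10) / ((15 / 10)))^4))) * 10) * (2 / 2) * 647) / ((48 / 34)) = 1869830 / 3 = 623276.67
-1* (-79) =79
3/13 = 0.23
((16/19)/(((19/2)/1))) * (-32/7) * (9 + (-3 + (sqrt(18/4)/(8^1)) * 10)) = -6144/2527 - 1920 * sqrt(2)/2527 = -3.51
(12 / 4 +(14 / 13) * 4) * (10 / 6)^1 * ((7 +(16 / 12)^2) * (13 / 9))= 37525 / 243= 154.42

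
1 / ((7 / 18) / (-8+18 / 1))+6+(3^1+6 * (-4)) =10.71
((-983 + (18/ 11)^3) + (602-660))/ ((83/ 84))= -115898076/ 110473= -1049.11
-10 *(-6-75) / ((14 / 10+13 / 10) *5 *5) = 12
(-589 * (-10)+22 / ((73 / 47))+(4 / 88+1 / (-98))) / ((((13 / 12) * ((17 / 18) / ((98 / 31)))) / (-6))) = -19424326176 / 177463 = -109455.64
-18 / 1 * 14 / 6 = -42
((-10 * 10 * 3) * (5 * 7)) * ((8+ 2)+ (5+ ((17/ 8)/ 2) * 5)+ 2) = -937125/ 4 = -234281.25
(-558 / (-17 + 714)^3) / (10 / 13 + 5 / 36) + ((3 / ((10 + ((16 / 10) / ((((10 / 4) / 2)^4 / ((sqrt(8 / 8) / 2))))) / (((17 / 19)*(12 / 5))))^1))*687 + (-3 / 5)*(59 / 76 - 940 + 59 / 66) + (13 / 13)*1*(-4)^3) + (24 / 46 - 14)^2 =9099834596166038769134263 / 10297849007802272440700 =883.66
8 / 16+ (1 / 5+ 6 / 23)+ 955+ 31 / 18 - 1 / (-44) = 43613923 / 45540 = 957.71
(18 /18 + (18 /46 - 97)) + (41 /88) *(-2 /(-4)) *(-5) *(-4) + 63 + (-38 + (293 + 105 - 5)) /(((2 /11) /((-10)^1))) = -19787585 /1012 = -19552.95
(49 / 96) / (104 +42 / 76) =931 / 190704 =0.00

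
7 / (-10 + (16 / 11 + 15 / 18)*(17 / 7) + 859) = 3234 / 394805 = 0.01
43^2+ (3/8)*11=14825/8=1853.12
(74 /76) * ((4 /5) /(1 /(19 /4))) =37 /10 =3.70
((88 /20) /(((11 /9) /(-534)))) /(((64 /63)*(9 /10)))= -16821 /8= -2102.62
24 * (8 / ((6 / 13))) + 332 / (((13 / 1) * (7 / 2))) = 38520 / 91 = 423.30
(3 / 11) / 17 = 3 / 187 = 0.02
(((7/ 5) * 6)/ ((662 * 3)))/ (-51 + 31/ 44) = -0.00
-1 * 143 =-143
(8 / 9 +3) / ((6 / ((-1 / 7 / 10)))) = -1 / 108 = -0.01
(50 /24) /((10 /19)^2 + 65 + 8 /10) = 45125 /1431228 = 0.03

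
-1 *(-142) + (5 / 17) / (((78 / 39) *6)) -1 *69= 14897 / 204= 73.02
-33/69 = -11/23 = -0.48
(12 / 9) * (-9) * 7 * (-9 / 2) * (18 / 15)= 2268 / 5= 453.60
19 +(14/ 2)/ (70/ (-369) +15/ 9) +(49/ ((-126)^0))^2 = 1321483/ 545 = 2424.74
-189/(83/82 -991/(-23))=-356454/83171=-4.29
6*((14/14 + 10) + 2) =78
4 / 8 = 0.50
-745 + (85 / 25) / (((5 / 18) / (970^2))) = 11515871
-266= -266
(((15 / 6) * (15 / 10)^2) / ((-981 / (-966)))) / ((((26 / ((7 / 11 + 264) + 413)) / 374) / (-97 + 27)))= -5355419475 / 1417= -3779406.83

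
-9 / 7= -1.29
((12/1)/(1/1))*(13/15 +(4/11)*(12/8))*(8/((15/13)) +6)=180808/825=219.16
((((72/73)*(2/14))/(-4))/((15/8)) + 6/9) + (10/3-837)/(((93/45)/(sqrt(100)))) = -958354304/237615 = -4033.22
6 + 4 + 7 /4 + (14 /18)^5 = 2842531 /236196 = 12.03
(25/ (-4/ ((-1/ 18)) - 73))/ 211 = -25/ 211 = -0.12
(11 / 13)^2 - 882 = -148937 / 169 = -881.28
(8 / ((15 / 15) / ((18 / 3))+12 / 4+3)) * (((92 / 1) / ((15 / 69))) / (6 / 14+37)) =14.67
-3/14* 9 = -27/14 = -1.93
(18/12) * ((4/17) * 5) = 30/17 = 1.76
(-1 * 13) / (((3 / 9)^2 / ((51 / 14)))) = -5967 / 14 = -426.21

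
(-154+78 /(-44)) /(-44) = 3427 /968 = 3.54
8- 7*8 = -48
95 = 95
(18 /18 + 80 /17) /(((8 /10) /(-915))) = -443775 /68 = -6526.10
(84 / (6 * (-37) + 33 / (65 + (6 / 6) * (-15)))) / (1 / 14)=-2800 / 527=-5.31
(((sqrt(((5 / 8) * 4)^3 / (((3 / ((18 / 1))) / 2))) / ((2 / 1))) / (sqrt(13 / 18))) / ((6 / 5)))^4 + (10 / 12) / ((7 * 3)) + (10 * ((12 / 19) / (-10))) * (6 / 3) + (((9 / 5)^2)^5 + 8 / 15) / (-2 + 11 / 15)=176801256541491329 / 101146500000000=1747.97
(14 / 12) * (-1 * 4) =-4.67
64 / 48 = 4 / 3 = 1.33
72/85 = 0.85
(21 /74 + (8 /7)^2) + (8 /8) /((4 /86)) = 41862 /1813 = 23.09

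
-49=-49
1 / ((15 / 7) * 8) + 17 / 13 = 1.37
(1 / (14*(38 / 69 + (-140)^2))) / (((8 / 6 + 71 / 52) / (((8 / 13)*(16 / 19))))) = 26496 / 37863530467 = 0.00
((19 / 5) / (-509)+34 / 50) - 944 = -12003842 / 12725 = -943.33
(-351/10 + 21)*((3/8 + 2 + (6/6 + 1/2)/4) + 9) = -6627/40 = -165.68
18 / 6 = 3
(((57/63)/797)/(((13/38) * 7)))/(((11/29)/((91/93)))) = 20938/17121951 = 0.00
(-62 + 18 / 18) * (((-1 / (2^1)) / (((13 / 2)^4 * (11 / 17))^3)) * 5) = 3068856320 / 31009751298022211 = 0.00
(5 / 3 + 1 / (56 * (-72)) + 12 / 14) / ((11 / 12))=925 / 336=2.75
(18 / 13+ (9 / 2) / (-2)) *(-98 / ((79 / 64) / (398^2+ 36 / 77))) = 122947211520 / 11297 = 10883173.54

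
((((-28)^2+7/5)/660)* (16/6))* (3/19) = 0.50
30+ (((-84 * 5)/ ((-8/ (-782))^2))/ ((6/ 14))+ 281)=-37454601/ 4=-9363650.25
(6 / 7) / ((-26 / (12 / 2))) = -18 / 91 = -0.20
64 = 64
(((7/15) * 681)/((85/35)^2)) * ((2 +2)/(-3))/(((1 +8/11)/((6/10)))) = -3425884/137275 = -24.96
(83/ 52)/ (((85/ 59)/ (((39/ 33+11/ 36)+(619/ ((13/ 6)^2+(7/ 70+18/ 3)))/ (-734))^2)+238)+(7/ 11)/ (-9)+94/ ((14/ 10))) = 0.01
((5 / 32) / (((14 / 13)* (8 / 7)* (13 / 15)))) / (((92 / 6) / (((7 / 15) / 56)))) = 15 / 188416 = 0.00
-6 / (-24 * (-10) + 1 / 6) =-36 / 1441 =-0.02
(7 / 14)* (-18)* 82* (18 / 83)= -13284 / 83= -160.05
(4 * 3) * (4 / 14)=24 / 7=3.43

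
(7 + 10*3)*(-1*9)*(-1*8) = 2664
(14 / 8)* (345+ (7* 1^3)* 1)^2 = 216832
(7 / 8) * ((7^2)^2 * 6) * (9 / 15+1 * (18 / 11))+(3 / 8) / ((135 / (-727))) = 111624097 / 3960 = 28187.90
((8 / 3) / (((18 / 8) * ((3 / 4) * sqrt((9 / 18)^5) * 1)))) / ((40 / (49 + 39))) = 19.67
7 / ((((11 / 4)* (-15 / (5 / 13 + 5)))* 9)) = -392 / 3861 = -0.10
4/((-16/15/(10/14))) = -75/28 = -2.68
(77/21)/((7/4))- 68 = -1384/21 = -65.90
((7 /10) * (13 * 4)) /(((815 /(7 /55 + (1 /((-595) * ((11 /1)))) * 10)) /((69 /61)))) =1476462 /232417625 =0.01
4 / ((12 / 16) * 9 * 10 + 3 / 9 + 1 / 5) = 120 / 2041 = 0.06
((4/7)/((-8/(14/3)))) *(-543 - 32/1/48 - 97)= 1922/9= 213.56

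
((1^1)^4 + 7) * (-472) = -3776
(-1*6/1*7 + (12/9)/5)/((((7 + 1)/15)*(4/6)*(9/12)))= -313/2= -156.50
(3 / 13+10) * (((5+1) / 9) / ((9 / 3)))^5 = 4256 / 767637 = 0.01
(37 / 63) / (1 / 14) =74 / 9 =8.22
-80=-80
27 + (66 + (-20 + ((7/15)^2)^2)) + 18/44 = 81812197/1113750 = 73.46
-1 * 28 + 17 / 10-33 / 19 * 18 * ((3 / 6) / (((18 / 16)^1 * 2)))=-33.25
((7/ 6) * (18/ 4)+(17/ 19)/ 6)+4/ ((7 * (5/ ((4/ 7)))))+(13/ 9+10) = 2833589/ 167580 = 16.91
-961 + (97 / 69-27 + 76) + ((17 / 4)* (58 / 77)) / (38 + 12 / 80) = -3691043911 / 4053819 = -910.51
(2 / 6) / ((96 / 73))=73 / 288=0.25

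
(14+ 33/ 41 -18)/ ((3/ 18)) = -786/ 41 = -19.17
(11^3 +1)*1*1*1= 1332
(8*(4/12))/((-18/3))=-4/9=-0.44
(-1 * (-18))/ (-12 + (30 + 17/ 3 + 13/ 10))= 540/ 749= 0.72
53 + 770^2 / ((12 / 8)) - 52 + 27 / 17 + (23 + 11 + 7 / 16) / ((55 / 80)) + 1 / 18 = 395319.40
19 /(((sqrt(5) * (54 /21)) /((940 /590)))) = 6251 * sqrt(5) /2655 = 5.26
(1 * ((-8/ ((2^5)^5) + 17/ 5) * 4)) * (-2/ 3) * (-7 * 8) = 166374047/ 327680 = 507.73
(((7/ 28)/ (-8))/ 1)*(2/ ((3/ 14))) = -7/ 24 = -0.29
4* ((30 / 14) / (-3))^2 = 100 / 49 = 2.04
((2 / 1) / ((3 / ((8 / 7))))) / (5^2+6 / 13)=208 / 6951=0.03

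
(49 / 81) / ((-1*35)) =-7 / 405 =-0.02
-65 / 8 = -8.12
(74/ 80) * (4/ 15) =0.25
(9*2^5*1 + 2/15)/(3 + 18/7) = 30254/585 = 51.72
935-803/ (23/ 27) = -176/ 23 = -7.65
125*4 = 500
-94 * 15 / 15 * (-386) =36284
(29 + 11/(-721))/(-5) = -20898/3605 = -5.80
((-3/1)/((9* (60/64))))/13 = -16/585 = -0.03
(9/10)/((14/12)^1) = 27/35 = 0.77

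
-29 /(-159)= 29 /159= 0.18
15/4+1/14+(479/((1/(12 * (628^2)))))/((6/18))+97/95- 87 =6800757613.84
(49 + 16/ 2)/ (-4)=-57/ 4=-14.25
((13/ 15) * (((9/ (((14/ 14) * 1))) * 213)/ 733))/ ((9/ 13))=11999/ 3665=3.27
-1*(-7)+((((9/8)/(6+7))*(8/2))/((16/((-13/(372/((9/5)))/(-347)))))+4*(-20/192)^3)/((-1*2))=7.00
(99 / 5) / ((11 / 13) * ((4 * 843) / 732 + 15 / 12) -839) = -104676 / 4409315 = -0.02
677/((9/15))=1128.33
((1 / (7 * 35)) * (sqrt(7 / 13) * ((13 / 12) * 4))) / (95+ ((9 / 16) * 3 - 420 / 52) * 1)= 208 * sqrt(91) / 13546785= 0.00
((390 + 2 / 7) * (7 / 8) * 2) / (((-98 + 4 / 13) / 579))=-5140941 / 1270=-4047.99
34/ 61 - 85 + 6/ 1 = -4785/ 61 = -78.44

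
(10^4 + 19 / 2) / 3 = 6673 / 2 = 3336.50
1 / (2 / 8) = 4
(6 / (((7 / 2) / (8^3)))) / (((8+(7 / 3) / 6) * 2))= 55296 / 1057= 52.31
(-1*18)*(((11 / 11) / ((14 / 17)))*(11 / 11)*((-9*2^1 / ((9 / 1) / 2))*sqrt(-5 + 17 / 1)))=1224*sqrt(3) / 7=302.86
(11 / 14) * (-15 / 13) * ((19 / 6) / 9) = -1045 / 3276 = -0.32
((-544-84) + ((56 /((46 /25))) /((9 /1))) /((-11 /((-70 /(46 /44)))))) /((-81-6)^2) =-2891908 /36036009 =-0.08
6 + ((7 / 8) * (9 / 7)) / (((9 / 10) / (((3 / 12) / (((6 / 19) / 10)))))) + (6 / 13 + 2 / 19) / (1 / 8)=242221 / 11856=20.43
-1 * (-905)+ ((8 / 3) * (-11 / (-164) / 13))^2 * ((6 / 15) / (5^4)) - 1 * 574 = 2644691035343 / 7990003125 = 331.00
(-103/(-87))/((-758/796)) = -40994/32973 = -1.24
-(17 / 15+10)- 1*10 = -317 / 15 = -21.13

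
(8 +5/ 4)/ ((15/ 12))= 37/ 5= 7.40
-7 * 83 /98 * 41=-3403 /14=-243.07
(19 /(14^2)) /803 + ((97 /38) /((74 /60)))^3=484804352318113 /54681143962676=8.87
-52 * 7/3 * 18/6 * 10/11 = -3640/11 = -330.91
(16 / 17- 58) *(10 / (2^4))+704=45447 / 68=668.34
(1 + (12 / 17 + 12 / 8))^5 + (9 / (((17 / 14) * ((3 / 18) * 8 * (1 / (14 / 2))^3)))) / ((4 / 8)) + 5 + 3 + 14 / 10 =945373201393 / 227177120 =4161.39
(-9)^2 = 81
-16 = -16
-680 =-680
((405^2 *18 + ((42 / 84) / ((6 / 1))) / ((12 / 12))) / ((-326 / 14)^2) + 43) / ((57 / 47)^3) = 181664320517219 / 59044713804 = 3076.72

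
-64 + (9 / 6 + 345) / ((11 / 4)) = 62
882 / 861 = 42 / 41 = 1.02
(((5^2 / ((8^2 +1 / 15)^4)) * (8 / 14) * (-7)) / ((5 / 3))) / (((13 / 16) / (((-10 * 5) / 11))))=0.00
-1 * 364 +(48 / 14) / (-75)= -63708 / 175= -364.05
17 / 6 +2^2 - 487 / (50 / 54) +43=-71419 / 150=-476.13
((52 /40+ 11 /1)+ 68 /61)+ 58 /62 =271363 /18910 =14.35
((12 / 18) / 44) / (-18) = -1 / 1188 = -0.00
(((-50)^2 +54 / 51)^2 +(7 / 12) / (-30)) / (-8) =-650800914617 / 832320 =-781911.90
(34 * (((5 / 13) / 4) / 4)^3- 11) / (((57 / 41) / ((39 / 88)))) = -3.51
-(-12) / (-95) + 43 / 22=1.83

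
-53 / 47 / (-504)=53 / 23688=0.00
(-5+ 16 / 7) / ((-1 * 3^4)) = 19 / 567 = 0.03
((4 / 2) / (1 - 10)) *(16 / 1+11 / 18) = -299 / 81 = -3.69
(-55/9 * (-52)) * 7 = 20020/9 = 2224.44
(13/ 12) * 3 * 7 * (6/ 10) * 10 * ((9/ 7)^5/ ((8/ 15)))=34543665/ 38416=899.20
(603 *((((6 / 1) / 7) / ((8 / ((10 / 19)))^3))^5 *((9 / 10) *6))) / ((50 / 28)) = 0.00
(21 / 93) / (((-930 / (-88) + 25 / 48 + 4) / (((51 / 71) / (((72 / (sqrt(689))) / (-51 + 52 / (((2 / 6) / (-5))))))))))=-2175558 * sqrt(689) / 17535367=-3.26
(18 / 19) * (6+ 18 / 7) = 1080 / 133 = 8.12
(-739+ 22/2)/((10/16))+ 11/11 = -5819/5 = -1163.80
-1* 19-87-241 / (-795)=-84029 / 795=-105.70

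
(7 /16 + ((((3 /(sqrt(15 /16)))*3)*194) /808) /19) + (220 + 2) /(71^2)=291*sqrt(15) /9595 + 38839 /80656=0.60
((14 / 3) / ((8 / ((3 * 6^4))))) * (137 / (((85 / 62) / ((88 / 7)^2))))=21311921664 / 595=35818355.74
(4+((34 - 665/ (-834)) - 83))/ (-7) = 36865/ 5838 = 6.31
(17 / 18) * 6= 17 / 3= 5.67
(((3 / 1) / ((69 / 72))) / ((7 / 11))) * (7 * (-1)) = -792 / 23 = -34.43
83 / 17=4.88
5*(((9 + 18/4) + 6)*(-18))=-1755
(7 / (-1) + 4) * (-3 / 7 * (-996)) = -8964 / 7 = -1280.57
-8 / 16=-1 / 2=-0.50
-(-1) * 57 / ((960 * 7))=19 / 2240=0.01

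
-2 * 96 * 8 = -1536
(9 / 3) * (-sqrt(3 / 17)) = -3 * sqrt(51) / 17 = -1.26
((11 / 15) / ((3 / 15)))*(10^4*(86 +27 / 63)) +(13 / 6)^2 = 798601183 / 252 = 3169052.31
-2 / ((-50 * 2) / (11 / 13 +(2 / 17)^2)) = 3231 / 187850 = 0.02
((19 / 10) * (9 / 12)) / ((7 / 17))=969 / 280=3.46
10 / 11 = 0.91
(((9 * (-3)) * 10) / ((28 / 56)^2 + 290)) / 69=-40 / 2967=-0.01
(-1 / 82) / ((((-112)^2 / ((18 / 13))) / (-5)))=45 / 6685952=0.00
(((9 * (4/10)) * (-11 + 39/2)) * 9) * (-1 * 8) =-11016/5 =-2203.20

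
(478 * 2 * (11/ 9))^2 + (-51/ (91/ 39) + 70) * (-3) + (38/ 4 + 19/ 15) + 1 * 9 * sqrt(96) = 36 * sqrt(6) + 7740280057/ 5670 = 1365216.94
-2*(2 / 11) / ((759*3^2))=-4 / 75141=-0.00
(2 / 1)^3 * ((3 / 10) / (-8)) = -3 / 10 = -0.30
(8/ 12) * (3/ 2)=1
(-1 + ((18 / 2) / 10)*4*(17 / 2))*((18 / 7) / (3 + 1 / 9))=5994 / 245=24.47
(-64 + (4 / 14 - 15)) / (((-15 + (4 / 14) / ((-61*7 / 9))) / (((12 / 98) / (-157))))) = -67222 / 16431149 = -0.00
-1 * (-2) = 2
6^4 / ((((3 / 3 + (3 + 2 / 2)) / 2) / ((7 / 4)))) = 4536 / 5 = 907.20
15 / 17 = 0.88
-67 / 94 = -0.71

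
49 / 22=2.23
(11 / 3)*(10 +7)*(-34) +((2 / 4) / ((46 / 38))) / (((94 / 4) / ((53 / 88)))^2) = -1250775507919 / 590174112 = -2119.33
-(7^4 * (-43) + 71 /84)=8672341 /84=103242.15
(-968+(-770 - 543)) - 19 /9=-2283.11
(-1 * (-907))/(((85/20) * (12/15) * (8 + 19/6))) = 27210/1139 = 23.89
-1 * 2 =-2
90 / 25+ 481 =2423 / 5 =484.60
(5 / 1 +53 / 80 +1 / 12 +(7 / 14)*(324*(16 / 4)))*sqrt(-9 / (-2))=156899*sqrt(2) / 160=1386.80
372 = 372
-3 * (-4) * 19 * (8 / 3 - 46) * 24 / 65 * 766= -2794368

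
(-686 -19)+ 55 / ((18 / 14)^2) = -54410 / 81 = -671.73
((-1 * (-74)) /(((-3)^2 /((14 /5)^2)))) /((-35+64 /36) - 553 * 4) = -14504 /505175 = -0.03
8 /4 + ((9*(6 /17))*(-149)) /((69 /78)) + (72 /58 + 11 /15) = -90324221 /170085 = -531.05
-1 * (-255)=255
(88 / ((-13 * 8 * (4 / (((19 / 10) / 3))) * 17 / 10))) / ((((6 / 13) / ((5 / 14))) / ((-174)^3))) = 76459515 / 238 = 321258.47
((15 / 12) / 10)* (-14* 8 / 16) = -7 / 8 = -0.88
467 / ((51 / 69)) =10741 / 17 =631.82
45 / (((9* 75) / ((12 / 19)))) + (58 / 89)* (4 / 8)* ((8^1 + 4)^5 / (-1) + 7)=-685512519 / 8455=-81077.77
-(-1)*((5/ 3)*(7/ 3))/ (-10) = -7/ 18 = -0.39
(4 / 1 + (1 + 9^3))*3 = 2202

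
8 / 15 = 0.53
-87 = -87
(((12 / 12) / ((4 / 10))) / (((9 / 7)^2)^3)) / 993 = 588245 / 1055441826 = 0.00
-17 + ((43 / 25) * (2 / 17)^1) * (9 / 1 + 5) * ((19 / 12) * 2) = -10237 / 1275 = -8.03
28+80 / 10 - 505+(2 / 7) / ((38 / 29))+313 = -20719 / 133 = -155.78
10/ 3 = 3.33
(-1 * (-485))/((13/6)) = 2910/13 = 223.85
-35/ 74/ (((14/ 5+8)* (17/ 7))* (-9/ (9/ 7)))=175/ 67932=0.00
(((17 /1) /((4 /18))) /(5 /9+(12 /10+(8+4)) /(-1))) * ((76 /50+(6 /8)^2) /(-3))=382347 /91040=4.20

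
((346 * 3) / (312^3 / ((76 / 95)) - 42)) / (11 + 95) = 173 / 670699418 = 0.00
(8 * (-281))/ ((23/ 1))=-2248/ 23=-97.74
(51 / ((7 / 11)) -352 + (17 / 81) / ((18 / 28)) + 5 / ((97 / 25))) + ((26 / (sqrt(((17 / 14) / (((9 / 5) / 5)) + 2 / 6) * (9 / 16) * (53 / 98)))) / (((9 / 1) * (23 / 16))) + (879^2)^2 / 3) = 23296 * sqrt(173257) / 5123457 + 98498937899252995 / 494991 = 198991371358.65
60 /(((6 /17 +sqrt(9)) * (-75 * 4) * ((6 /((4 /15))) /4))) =-0.01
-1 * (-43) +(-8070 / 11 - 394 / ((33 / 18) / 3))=-14689 / 11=-1335.36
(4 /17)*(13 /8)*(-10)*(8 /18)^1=-260 /153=-1.70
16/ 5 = 3.20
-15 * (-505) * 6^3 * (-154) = -251974800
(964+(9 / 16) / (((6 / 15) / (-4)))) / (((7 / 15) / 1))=115005 / 56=2053.66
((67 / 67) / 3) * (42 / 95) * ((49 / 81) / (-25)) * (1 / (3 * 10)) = -343 / 2885625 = -0.00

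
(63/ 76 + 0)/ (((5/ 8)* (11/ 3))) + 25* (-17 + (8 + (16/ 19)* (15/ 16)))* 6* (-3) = 3861378/ 1045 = 3695.10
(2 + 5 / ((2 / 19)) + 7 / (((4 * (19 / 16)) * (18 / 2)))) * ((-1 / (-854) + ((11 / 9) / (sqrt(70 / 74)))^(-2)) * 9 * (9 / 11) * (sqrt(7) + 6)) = 370784299455 * sqrt(7) / 1598163644 + 1112352898365 / 799081822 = 2005.87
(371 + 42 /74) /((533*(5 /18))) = 247464 /98605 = 2.51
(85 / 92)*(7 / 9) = 595 / 828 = 0.72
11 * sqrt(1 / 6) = 11 * sqrt(6) / 6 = 4.49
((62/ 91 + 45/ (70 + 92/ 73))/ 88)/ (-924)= -23017/ 1425616192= -0.00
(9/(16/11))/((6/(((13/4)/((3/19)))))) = 2717/128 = 21.23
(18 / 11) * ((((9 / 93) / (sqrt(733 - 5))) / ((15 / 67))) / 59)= 0.00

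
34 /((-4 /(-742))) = 6307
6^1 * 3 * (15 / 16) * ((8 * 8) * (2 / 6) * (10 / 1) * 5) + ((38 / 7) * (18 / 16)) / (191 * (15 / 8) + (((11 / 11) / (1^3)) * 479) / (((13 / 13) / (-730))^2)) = 257301533790342 / 14294529655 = 18000.00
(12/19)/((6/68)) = 136/19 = 7.16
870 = 870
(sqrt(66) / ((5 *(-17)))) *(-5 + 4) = sqrt(66) / 85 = 0.10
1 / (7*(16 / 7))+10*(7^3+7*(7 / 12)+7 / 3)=167723 / 48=3494.23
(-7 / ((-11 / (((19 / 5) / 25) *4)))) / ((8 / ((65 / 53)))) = 1729 / 29150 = 0.06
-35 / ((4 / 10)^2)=-875 / 4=-218.75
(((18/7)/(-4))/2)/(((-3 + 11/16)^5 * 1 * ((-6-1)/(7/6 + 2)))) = -7471104/3397853893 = -0.00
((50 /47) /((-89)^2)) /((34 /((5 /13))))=125 /82275427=0.00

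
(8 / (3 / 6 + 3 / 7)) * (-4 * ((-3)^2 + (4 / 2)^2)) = -448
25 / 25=1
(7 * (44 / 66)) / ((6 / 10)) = 70 / 9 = 7.78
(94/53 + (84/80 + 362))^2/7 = 149546944369/7865200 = 19013.75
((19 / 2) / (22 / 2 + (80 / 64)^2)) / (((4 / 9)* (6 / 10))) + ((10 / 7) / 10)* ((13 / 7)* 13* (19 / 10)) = 308237 / 32830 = 9.39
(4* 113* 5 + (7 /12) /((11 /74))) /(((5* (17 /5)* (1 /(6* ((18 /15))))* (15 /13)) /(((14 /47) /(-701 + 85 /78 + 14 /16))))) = -2424173856 /6845971825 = -0.35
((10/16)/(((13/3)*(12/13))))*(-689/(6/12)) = -215.31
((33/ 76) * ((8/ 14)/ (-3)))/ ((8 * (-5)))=11/ 5320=0.00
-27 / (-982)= 27 / 982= 0.03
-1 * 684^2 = -467856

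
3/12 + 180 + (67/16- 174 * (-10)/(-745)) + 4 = 186.10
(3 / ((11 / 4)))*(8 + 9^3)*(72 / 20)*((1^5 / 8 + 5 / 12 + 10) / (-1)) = -152559 / 5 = -30511.80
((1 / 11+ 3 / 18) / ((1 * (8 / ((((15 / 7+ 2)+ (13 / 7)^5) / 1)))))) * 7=1249279 / 211288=5.91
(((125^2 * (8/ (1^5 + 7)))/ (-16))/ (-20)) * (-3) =-9375/ 64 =-146.48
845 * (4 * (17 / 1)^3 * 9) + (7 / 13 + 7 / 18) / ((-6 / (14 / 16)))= 1678661261201 / 11232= 149453459.86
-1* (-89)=89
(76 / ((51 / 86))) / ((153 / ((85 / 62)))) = 16340 / 14229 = 1.15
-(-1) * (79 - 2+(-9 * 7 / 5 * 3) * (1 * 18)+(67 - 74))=-3052 / 5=-610.40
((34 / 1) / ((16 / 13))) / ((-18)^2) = 221 / 2592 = 0.09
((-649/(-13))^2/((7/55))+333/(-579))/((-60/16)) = -17883669208/3424785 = -5221.84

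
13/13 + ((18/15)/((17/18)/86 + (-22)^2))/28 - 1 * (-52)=1389859217/26223715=53.00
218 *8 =1744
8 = 8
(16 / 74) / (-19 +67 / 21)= -42 / 3071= -0.01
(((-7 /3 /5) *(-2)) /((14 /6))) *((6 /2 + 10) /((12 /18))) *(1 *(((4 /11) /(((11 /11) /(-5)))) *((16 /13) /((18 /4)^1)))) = -3.88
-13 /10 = -1.30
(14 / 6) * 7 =49 / 3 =16.33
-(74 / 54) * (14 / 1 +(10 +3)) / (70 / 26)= -13.74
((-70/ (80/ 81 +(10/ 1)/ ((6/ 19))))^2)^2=1653682833936/ 78310985281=21.12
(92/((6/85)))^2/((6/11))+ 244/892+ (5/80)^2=4800219218053/1541376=3114242.87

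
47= 47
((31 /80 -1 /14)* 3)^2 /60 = 93987 /6272000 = 0.01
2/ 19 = 0.11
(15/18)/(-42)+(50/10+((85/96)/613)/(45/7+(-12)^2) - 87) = -82.02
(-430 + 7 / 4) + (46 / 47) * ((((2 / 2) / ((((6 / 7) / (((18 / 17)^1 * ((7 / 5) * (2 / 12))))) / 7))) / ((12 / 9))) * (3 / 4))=-427.14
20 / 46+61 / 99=2393 / 2277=1.05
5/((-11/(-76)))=380/11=34.55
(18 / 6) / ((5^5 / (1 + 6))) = 21 / 3125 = 0.01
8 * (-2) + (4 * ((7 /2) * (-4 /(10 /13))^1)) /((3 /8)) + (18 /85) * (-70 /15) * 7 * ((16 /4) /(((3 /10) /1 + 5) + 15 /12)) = -7160624 /33405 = -214.36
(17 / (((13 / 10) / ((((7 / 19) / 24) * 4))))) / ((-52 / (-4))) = 595 / 9633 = 0.06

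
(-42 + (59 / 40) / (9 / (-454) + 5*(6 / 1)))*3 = -11419847 / 90740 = -125.85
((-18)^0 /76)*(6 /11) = 3 /418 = 0.01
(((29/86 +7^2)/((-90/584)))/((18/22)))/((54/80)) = -54514064/94041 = -579.68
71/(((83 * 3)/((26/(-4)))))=-923/498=-1.85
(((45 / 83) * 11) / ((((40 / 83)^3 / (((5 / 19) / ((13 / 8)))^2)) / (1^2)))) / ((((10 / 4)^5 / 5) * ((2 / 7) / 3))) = 28644462 / 38130625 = 0.75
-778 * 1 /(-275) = 778 /275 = 2.83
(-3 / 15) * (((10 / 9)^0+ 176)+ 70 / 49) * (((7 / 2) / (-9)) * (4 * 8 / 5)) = 19984 / 225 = 88.82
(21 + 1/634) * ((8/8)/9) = 13315/5706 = 2.33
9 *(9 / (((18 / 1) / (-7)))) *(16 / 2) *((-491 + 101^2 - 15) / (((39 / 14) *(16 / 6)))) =-4275495 / 13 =-328884.23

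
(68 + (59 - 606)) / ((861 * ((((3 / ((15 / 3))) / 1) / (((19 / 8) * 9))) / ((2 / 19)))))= -2.09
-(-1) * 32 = 32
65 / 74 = 0.88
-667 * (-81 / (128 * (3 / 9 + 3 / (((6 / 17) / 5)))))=162081 / 16448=9.85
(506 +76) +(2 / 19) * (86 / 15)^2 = 585.46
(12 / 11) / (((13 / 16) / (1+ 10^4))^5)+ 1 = 1258920471441703541162267135 / 4084223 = 308239895677024379217.85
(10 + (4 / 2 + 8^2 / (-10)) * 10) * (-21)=714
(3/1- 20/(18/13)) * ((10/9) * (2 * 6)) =-4120/27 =-152.59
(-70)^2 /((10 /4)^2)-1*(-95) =879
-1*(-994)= 994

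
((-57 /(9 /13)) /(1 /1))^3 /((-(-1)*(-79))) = 15069223 /2133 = 7064.80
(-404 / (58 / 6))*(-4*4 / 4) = 4848 / 29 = 167.17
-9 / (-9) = 1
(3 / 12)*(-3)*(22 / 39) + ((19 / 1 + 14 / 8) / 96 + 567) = 566.79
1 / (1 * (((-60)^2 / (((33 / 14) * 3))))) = 11 / 5600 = 0.00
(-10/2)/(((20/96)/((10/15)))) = -16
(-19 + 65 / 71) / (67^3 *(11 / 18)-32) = -23112 / 234855007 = -0.00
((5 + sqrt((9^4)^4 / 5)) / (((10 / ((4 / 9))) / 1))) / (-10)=-4782969 * sqrt(5) / 125 -1 / 45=-85560.37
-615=-615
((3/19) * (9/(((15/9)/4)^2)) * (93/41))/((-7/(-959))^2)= 6786570096/19475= 348476.00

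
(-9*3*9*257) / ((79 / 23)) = -1436373 / 79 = -18181.94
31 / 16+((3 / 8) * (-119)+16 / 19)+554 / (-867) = -11197523 / 263568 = -42.48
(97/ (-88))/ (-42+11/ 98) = 0.03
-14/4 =-7/2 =-3.50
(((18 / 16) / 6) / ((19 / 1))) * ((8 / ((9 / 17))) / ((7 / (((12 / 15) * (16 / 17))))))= 32 / 1995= 0.02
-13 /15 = -0.87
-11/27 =-0.41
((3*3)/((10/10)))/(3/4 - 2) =-36/5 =-7.20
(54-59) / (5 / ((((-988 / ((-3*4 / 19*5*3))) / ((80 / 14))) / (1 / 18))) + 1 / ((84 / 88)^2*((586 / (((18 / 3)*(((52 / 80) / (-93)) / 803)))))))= -34306888154175 / 104431121401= -328.51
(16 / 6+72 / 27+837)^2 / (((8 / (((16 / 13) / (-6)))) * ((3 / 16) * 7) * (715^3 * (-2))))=7297976 / 384898746375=0.00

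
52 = 52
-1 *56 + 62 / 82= -2265 / 41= -55.24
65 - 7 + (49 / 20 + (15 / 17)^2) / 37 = 12422541 / 213860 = 58.09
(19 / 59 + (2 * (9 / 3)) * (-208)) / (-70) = 73613 / 4130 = 17.82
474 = 474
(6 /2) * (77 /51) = 77 /17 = 4.53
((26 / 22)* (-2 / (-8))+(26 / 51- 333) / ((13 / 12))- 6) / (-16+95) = -3039903 / 768196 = -3.96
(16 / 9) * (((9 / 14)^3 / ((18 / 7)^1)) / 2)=0.09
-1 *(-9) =9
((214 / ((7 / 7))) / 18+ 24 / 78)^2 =2036329 / 13689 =148.76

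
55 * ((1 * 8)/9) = 440/9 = 48.89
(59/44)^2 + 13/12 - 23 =-20.12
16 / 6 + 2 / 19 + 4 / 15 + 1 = 1151 / 285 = 4.04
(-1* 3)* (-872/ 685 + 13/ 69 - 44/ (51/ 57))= 40385011/ 267835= 150.78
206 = 206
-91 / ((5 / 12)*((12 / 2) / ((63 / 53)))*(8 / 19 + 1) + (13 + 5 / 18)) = -108927 / 19471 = -5.59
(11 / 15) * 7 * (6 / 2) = 77 / 5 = 15.40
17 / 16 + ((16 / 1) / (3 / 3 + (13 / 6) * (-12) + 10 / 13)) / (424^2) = 15042143 / 14157360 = 1.06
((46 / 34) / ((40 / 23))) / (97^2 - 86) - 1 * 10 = -63395871 / 6339640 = -10.00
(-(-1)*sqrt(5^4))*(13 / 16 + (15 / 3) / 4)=825 / 16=51.56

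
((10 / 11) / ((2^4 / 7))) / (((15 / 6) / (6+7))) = 91 / 44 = 2.07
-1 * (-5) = 5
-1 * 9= -9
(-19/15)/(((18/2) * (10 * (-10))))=19/13500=0.00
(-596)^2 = 355216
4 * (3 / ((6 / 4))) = 8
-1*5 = -5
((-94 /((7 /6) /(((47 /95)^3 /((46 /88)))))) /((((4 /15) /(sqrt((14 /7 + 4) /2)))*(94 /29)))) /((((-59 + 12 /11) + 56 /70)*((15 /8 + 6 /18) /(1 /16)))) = 1092944721*sqrt(3) /102131093015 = 0.02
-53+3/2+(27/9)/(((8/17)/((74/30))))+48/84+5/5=-9577/280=-34.20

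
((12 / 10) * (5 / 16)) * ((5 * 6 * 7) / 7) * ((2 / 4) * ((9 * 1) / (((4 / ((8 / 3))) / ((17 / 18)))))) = 255 / 8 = 31.88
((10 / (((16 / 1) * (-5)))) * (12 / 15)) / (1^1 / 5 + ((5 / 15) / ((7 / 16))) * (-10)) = 0.01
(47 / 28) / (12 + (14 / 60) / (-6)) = 2115 / 15071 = 0.14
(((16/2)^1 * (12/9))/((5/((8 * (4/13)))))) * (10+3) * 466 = 31812.27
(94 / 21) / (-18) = -47 / 189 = -0.25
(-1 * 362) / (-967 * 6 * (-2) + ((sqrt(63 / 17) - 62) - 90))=-10067944 / 318503015 + 1086 * sqrt(119) / 2229521105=-0.03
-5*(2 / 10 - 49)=244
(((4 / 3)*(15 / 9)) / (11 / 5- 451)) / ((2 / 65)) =-1625 / 10098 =-0.16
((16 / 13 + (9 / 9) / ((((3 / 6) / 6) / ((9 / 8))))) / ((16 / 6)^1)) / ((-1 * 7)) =-1149 / 1456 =-0.79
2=2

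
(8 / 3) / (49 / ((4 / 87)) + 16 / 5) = 160 / 64137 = 0.00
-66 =-66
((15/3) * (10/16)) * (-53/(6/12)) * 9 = -11925/4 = -2981.25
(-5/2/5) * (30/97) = -15/97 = -0.15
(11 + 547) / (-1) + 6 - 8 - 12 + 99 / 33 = -569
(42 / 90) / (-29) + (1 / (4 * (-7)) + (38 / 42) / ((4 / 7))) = 3109 / 2030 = 1.53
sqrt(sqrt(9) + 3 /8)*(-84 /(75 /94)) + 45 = 45 - 1974*sqrt(6) /25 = -148.41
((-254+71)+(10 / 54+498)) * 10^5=851000000 / 27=31518518.52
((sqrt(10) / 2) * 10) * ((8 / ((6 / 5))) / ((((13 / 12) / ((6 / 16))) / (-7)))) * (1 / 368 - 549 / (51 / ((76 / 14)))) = 191921475 * sqrt(10) / 40664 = 14924.97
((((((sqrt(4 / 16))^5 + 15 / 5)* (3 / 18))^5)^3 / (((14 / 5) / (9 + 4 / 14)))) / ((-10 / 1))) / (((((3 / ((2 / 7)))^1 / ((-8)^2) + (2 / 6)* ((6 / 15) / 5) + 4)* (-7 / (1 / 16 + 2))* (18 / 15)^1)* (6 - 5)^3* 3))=56596825029100551377617788441749375 / 245116969347553417233860624399042183430144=0.00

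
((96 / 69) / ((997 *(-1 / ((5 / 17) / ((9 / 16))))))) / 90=-256 / 31575987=-0.00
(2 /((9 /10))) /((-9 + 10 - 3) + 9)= 20 /63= 0.32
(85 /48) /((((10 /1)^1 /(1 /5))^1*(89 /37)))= 629 /42720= 0.01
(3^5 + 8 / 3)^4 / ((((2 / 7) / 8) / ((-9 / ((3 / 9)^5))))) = -223044617296116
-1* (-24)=24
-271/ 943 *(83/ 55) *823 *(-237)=84590.42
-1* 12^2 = -144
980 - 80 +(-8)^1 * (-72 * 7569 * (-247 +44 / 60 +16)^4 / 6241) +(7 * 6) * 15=7660644396206451994 / 3900625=1963953057832.13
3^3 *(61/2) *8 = 6588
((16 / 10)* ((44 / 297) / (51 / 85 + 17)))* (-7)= -28 / 297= -0.09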